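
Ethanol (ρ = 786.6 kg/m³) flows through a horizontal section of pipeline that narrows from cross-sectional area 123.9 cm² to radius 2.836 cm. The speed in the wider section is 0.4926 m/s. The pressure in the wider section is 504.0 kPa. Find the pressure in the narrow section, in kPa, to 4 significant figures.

P₂ = 501.8 kPa

Continuity gives A₁v₁ = A₂v₂, so v₂ = (123.9 cm²)/(25.27 cm²) × 0.4926 m/s = 2.415 m/s.
With no height change, Bernoulli's equation is P₁ + ½ρv₁² = P₂ + ½ρv₂².
P₂ = P₁ − ½ρ(v₂² − v₁²) = 504000 − ½·786.6·(2.415² − 0.4926²) = 504000 − 2199 = 501800 Pa.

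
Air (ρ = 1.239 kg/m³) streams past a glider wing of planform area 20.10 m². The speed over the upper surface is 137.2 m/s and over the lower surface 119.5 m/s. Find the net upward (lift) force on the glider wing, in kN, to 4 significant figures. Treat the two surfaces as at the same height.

56.58 kN

From P + ½ρv² = const at equal height, P_low − P_up = ½ρ(v_up² − v_low²).
ΔP = ½·1.239·(137.2² − 119.5²) = 2815 Pa.
Lift = ΔP · A = 2815 × 20.10 = 56580 N.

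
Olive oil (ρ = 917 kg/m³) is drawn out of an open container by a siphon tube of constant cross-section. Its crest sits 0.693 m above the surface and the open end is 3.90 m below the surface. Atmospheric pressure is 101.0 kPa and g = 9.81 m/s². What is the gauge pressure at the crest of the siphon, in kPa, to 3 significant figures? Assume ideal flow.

P_gauge ≈ -41.3 kPa

Bernoulli surface→outlet gives ½v² = g·h_out, so v = √(2·9.81·3.90) = 8.75 m/s.
With constant cross-section the crest speed equals v; applying Bernoulli from the surface up to the crest, P_top = P_atm − ½ρv² − ρg·h_top.
P_top = 101000 − ½·917·8.75² − 917·9.81·0.693 = 59700 Pa. So P_gauge = P_top − P_atm = -41300 Pa.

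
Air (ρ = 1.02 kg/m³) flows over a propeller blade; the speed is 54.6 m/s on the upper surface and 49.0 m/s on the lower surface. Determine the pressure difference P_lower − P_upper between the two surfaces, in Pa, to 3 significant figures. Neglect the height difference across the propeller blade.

ΔP ≈ 296 Pa

The pressure is lower where the speed is higher: ΔP = ½ρ(v_up² − v_low²).
ΔP = ½·1.02·(54.6² − 49.0²) = 296 Pa.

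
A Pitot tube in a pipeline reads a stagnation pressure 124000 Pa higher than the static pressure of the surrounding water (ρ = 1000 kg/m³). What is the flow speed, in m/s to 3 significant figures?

The dynamic pressure equals the rise in static pressure at the stagnation point: ΔP = ½ρv².
v = √(2ΔP/ρ) = √(2·124000/1000) = 15.7 m/s.

v ≈ 15.7 m/s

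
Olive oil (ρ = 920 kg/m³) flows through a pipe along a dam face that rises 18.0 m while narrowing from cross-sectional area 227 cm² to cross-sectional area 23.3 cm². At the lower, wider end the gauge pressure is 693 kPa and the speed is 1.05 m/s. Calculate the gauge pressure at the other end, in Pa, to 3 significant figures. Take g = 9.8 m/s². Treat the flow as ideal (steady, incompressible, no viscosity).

P₂ = 483000 Pa

Continuity gives A₁v₁ = A₂v₂, so v₂ = (227 cm²)/(23.3 cm²) × 1.05 m/s = 10.2 m/s.
Bernoulli: P₁ + ½ρv₁² + ρg h₁ = P₂ + ½ρv₂² + ρg h₂, so P₂ = P₁ + ½ρ(v₁² − v₂²) − ρg(h₂ − h₁).
P₂ = 693000 + ½·920·(1.05² − 10.2²) − 920·9.8·(+18.0) = 693000 + (-47600) − (162000) = 483000 Pa.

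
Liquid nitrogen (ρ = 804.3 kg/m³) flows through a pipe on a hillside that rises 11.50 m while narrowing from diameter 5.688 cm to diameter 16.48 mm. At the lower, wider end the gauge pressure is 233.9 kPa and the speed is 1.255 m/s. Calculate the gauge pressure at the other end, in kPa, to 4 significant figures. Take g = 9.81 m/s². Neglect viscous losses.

The volume flow rate is constant, so v₂ = (A₁/A₂)v₁ = (25.41/2.133)·1.255 = 14.95 m/s.
Bernoulli: P₁ + ½ρv₁² + ρg h₁ = P₂ + ½ρv₂² + ρg h₂, so P₂ = P₁ + ½ρ(v₁² − v₂²) − ρg(h₂ − h₁).
P₂ = 233900 + ½·804.3·(1.255² − 14.95²) − 804.3·9.81·(+11.50) = 233900 + (-89250) − (90740) = 53910 Pa.

53.91 kPa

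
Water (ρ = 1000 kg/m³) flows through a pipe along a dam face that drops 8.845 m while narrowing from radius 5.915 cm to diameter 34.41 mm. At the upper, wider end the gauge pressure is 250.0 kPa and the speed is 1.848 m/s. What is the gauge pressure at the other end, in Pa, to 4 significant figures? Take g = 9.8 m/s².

P₂ = 99840 Pa

The volume flow rate is constant, so v₂ = (A₁/A₂)v₁ = (109.9/9.299)·1.848 = 21.84 m/s.
Energy conservation along the streamline gives P₂ = P₁ − ½ρ(v₂² − v₁²) − ρg(h₂ − h₁).
P₂ = 250000 + ½·1000·(1.848² − 21.84²) − 1000·9.8·(−8.845) = 250000 + (-236800) − (-86680) = 99840 Pa.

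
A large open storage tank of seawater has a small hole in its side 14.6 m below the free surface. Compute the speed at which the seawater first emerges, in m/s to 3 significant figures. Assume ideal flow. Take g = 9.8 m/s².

Torricelli's result v = √(2gh) gives v = √(2·9.8·14.6) = 16.9 m/s.

v ≈ 16.9 m/s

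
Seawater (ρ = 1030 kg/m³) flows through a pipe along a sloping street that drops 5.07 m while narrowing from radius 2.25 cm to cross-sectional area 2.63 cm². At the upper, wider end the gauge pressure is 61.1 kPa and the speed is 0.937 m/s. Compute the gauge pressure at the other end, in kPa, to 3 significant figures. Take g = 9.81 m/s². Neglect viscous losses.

Mass conservation (A₁v₁ = A₂v₂) gives v₂ = 0.937 × 15.9/2.63 = 5.67 m/s.
Bernoulli: P₁ + ½ρv₁² + ρg h₁ = P₂ + ½ρv₂² + ρg h₂, so P₂ = P₁ + ½ρ(v₁² − v₂²) − ρg(h₂ − h₁).
P₂ = 61100 + ½·1030·(0.937² − 5.67²) − 1030·9.81·(−5.07) = 61100 + (-16100) − (-51200) = 96200 Pa.

P₂ ≈ 96.2 kPa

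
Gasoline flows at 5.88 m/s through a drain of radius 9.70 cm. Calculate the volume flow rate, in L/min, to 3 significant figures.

Q = A·v = 0.0296 m² × 5.88 m/s = 0.174 m³/s.
Converting: 0.174 m³/s × 60000 = 10400 L/min.

Q = 10400 L/min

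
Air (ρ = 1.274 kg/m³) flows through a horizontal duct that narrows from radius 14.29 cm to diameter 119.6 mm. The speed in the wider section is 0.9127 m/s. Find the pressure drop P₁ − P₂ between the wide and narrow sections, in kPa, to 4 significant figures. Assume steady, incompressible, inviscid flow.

By continuity, v₂ = v₁·A₁/A₂ = 0.9127·(641.5/112.3) = 5.212 m/s.
Along the horizontal streamline, P + ½ρv² is constant.
P₁ − P₂ = ½·1.274·(5.212² − 0.9127²) = ½·1.274·26.33 = 16.77 Pa.

0.01677 kPa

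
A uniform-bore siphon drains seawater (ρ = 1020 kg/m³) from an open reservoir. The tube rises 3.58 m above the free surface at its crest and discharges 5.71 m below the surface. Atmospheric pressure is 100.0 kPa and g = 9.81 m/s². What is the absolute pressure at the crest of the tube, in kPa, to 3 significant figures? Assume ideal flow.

P_top ≈ 7.04 kPa

Bernoulli surface→outlet gives ½v² = g·h_out, so v = √(2·9.81·5.71) = 10.6 m/s.
With constant cross-section the crest speed equals v; applying Bernoulli from the surface up to the crest, P_top = P_atm − ½ρv² − ρg·h_top.
P_top = 100000 − ½·1020·10.6² − 1020·9.81·3.58 = 7040 Pa.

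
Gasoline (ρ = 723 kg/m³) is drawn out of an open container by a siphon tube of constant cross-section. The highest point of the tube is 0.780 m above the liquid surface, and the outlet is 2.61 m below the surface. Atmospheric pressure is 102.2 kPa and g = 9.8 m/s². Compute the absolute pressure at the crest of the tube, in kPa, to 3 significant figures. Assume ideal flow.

From the surface to the outlet (both open to atmosphere, surface at rest): v = √(2g·h_out) = √(2·9.8·2.61) = 7.15 m/s.
The bore is uniform, so the speed at the crest is the same v. Bernoulli surface→crest: P_atm = P_top + ½ρv² + ρg·h_top.
P_top = 102200 − ½·723·7.15² − 723·9.8·0.780 = 78200 Pa.

78.2 kPa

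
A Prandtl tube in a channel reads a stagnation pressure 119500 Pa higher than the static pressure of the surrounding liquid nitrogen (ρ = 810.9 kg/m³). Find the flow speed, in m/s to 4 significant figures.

Bernoulli between the free stream and the stagnation point: ½ρv² = P_stag − P_static.
v = √(2ΔP/ρ) = √(2·119500/810.9) = 17.17 m/s.

17.17 m/s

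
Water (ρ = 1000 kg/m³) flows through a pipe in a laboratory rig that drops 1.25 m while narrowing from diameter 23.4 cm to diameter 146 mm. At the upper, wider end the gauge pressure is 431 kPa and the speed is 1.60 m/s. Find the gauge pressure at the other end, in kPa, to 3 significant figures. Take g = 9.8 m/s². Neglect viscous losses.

Mass conservation (A₁v₁ = A₂v₂) gives v₂ = 1.60 × 430/167 = 4.11 m/s.
Energy conservation along the streamline gives P₂ = P₁ − ½ρ(v₂² − v₁²) − ρg(h₂ − h₁).
P₂ = 431000 + ½·1000·(1.60² − 4.11²) − 1000·9.8·(−1.25) = 431000 + (-7170) − (-12200) = 436000 Pa.

P₂ = 436 kPa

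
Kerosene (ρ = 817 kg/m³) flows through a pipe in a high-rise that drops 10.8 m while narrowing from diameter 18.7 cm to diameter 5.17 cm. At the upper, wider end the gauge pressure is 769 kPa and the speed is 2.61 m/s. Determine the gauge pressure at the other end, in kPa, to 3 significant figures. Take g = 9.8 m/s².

The volume flow rate is constant, so v₂ = (A₁/A₂)v₁ = (275/21.0)·2.61 = 34.1 m/s.
Applying Bernoulli between the two ends and solving for P₂: P₂ = P₁ + ½ρ(v₁² − v₂²) − ρgΔh.
P₂ = 769000 + ½·817·(2.61² − 34.1²) − 817·9.8·(−10.8) = 769000 + (-474000) − (-86500) = 382000 Pa.

P₂ ≈ 382 kPa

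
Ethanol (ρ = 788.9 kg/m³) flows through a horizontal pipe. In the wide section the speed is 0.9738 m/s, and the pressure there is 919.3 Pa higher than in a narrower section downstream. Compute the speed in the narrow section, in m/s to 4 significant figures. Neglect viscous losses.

With h₁ = h₂, rearranging Bernoulli gives v₂ = √(v₁² + 2ΔP/ρ).
v₂ = √(0.9738² + 2·919.3/788.9) = √(0.9483 + 2.331) = 1.811 m/s.

1.811 m/s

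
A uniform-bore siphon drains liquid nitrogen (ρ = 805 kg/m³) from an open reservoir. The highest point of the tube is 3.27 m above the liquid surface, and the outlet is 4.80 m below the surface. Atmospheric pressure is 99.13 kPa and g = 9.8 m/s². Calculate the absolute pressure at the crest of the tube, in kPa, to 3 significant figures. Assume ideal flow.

P_top = 35.5 kPa

From the surface to the outlet (both open to atmosphere, surface at rest): v = √(2g·h_out) = √(2·9.8·4.80) = 9.70 m/s.
Continuity keeps v the same throughout the tube; from surface to crest, P_atm + 0 = P_top + ½ρv² + ρg·h_top.
P_top = 99130 − ½·805·9.70² − 805·9.8·3.27 = 35500 Pa.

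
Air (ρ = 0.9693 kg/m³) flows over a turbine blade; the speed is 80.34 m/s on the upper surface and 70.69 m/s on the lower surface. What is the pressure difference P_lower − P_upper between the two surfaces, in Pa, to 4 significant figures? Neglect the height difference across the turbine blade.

Bernoulli (same height): P_lower − P_upper = ½ρ(v_upper² − v_lower²).
ΔP = ½·0.9693·(80.34² − 70.69²) = 706.3 Pa.

ΔP = 706.3 Pa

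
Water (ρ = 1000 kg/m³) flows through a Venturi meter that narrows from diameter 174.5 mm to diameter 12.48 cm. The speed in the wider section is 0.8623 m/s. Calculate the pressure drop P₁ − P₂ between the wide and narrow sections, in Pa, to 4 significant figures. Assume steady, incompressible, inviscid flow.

By continuity, v₂ = v₁·A₁/A₂ = 0.8623·(239.2/122.3) = 1.686 m/s.
Bernoulli (h₁ = h₂): P₁ − P₂ = ½ρ(v₂² − v₁²).
P₁ − P₂ = ½·1000·(1.686² − 0.8623²) = ½·1000·2.099 = 1049 Pa.

1049 Pa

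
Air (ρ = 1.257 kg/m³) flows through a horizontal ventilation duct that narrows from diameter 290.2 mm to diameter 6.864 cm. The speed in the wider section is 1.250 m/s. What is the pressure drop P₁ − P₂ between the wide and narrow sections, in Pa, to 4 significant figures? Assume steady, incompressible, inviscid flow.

ΔP ≈ 312.8 Pa

The volume flow rate is constant, so v₂ = (A₁/A₂)v₁ = (661.4/37.00)·1.250 = 22.34 m/s.
With no height change, Bernoulli's equation is P₁ + ½ρv₁² = P₂ + ½ρv₂².
P₁ − P₂ = ½·1.257·(22.34² − 1.250²) = ½·1.257·497.7 = 312.8 Pa.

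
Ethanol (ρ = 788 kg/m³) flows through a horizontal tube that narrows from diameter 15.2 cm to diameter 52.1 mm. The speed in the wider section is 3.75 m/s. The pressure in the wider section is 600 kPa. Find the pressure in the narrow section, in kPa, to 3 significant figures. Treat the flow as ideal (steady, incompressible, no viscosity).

P₂ ≈ 204 kPa

Continuity gives A₁v₁ = A₂v₂, so v₂ = (181 cm²)/(21.3 cm²) × 3.75 m/s = 31.9 m/s.
The pipe is horizontal, so Bernoulli reduces to P₁ + ½ρv₁² = P₂ + ½ρv₂².
P₂ = P₁ − ½ρ(v₂² − v₁²) = 600000 − ½·788·(31.9² − 3.75²) = 600000 − 396000 = 204000 Pa.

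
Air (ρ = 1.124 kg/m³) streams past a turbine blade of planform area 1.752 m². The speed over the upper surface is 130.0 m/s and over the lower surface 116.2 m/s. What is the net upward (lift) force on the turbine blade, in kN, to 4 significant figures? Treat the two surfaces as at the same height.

F = 3.345 kN

With equal heights on the two surfaces, Bernoulli gives P_lower − P_upper = ½ρ(v_upper² − v_lower²).
ΔP = ½·1.124·(130.0² − 116.2²) = 1909 Pa.
Lift = ΔP · A = 1909 × 1.752 = 3345 N.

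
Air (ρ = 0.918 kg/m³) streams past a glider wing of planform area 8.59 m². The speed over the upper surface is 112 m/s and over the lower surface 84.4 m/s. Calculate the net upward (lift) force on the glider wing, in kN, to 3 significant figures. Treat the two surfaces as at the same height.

With equal heights on the two surfaces, Bernoulli gives P_lower − P_upper = ½ρ(v_upper² − v_lower²).
ΔP = ½·0.918·(112² − 84.4²) = 2490 Pa.
Lift = ΔP · A = 2490 × 8.59 = 21400 N.

F ≈ 21.4 kN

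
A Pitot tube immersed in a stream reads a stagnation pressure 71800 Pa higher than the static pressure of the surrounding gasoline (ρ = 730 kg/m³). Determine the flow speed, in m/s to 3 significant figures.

Bernoulli between the free stream and the stagnation point: ½ρv² = P_stag − P_static.
v = √(2ΔP/ρ) = √(2·71800/730) = 14.0 m/s.

v ≈ 14.0 m/s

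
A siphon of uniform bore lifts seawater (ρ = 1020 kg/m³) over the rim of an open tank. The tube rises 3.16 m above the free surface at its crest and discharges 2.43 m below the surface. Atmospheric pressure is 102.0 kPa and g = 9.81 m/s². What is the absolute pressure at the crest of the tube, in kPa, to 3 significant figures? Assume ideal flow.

Bernoulli surface→outlet gives ½v² = g·h_out, so v = √(2·9.81·2.43) = 6.90 m/s.
With constant cross-section the crest speed equals v; applying Bernoulli from the surface up to the crest, P_top = P_atm − ½ρv² − ρg·h_top.
P_top = 102000 − ½·1020·6.90² − 1020·9.81·3.16 = 46100 Pa.

46.1 kPa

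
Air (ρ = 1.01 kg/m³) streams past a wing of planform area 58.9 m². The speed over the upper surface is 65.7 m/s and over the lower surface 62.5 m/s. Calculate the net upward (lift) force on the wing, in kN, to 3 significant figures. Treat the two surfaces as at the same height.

With equal heights on the two surfaces, Bernoulli gives P_lower − P_upper = ½ρ(v_upper² − v_lower²).
ΔP = ½·1.01·(65.7² − 62.5²) = 207 Pa.
Lift = ΔP · A = 207 × 58.9 = 12200 N.

F ≈ 12.2 kN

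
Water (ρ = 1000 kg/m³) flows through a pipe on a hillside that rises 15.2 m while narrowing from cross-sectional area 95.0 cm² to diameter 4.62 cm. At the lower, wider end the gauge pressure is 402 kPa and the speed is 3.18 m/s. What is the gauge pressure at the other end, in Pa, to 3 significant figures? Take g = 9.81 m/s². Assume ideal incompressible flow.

P₂ ≈ 95600 Pa

By continuity, v₂ = v₁·A₁/A₂ = 3.18·(95.0/16.8) = 18.0 m/s.
Applying Bernoulli between the two ends and solving for P₂: P₂ = P₁ + ½ρ(v₁² − v₂²) − ρgΔh.
P₂ = 402000 + ½·1000·(3.18² − 18.0²) − 1000·9.81·(+15.2) = 402000 + (-157000) − (149000) = 95600 Pa.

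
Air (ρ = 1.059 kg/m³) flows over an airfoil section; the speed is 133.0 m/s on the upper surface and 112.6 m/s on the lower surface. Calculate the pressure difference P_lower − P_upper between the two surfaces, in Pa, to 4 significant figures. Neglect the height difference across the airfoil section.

The pressure is lower where the speed is higher: ΔP = ½ρ(v_up² − v_low²).
ΔP = ½·1.059·(133.0² − 112.6²) = 2653 Pa.

ΔP = 2653 Pa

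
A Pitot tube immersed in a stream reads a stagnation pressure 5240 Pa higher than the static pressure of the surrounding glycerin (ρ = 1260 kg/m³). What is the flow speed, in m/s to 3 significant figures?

2.88 m/s

The dynamic pressure equals the rise in static pressure at the stagnation point: ΔP = ½ρv².
v = √(2ΔP/ρ) = √(2·5240/1260) = 2.88 m/s.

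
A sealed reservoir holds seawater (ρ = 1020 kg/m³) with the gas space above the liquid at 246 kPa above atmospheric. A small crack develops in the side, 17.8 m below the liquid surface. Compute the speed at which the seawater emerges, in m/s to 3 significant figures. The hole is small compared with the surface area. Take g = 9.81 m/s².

v = 28.8 m/s

Take point 1 at the surface (v₁ ≈ 0) and point 2 at the hole (at atmospheric pressure). Bernoulli: P₁ + ρg h = P_atm + ½ρv₂².
With P₁ − P_atm = 246000 Pa, v₂ = √(2gh + 2ΔP/ρ) = √(2·9.81·17.8 + 2·246000/1020) = 28.8 m/s.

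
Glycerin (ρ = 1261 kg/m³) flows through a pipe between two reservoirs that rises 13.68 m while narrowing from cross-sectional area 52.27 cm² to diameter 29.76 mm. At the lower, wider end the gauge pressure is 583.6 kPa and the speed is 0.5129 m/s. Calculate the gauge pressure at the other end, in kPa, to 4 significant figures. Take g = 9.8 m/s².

P₂ = 405.3 kPa

By continuity, v₂ = v₁·A₁/A₂ = 0.5129·(52.27/6.956) = 3.854 m/s.
Energy conservation along the streamline gives P₂ = P₁ − ½ρ(v₂² − v₁²) − ρg(h₂ − h₁).
P₂ = 583600 + ½·1261·(0.5129² − 3.854²) − 1261·9.8·(+13.68) = 583600 + (-9200) − (169100) = 405300 Pa.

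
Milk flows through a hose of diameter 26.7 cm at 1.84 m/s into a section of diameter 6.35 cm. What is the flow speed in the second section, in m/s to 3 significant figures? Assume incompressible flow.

Continuity gives A₁v₁ = A₂v₂, so v₂ = (560 cm²)/(31.7 cm²) × 1.84 m/s = 32.5 m/s.

v₂ ≈ 32.5 m/s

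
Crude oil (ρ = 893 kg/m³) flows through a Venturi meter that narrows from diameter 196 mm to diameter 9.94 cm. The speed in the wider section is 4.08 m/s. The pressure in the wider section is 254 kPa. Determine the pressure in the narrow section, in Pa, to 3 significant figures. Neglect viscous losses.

By continuity, v₂ = v₁·A₁/A₂ = 4.08·(302/77.6) = 15.9 m/s.
With no height change, Bernoulli's equation is P₁ + ½ρv₁² = P₂ + ½ρv₂².
P₂ = P₁ − ½ρ(v₂² − v₁²) = 254000 − ½·893·(15.9² − 4.08²) = 254000 − 105000 = 149000 Pa.

P₂ = 149000 Pa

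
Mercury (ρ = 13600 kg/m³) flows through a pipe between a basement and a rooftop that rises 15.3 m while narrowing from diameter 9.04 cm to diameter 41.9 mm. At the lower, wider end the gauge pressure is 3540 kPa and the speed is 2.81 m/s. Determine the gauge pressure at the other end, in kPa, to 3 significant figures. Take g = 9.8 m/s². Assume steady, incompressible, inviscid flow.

The volume flow rate is constant, so v₂ = (A₁/A₂)v₁ = (64.2/13.8)·2.81 = 13.1 m/s.
Energy conservation along the streamline gives P₂ = P₁ − ½ρ(v₂² − v₁²) − ρg(h₂ − h₁).
P₂ = 3540000 + ½·13600·(2.81² − 13.1²) − 13600·9.8·(+15.3) = 3540000 + (-1110000) − (2040000) = 391000 Pa.

391 kPa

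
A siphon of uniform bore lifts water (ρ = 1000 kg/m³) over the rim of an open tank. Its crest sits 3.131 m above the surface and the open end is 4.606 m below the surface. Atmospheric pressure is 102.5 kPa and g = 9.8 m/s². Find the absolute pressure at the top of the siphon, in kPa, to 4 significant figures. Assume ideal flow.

26.68 kPa

Bernoulli surface→outlet gives ½v² = g·h_out, so v = √(2·9.8·4.606) = 9.501 m/s.
The bore is uniform, so the speed at the crest is the same v. Bernoulli surface→crest: P_atm = P_top + ½ρv² + ρg·h_top.
P_top = 102500 − ½·1000·9.501² − 1000·9.8·3.131 = 26680 Pa.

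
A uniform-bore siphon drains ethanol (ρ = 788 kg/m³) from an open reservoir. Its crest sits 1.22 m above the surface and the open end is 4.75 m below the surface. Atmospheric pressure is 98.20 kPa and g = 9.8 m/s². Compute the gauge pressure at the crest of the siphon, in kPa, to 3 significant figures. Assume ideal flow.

P_gauge ≈ -46.1 kPa

Bernoulli surface→outlet gives ½v² = g·h_out, so v = √(2·9.8·4.75) = 9.65 m/s.
With constant cross-section the crest speed equals v; applying Bernoulli from the surface up to the crest, P_top = P_atm − ½ρv² − ρg·h_top.
P_top = 98200 − ½·788·9.65² − 788·9.8·1.22 = 52100 Pa. So P_gauge = P_top − P_atm = -46100 Pa.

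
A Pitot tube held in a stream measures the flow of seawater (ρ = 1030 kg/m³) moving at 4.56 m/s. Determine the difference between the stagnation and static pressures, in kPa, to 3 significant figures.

ΔP ≈ 10.7 kPa

The dynamic pressure equals the rise in static pressure at the stagnation point: ΔP = ½ρv².
ΔP = ½·1030·4.56² = 10700 Pa.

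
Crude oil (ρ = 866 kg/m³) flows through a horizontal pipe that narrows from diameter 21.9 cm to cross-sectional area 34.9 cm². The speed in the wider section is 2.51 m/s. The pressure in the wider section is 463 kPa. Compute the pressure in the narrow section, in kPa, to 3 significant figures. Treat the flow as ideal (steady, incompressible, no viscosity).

The volume flow rate is constant, so v₂ = (A₁/A₂)v₁ = (377/34.9)·2.51 = 27.1 m/s.
Along the horizontal streamline, P + ½ρv² is constant.
P₂ = P₁ − ½ρ(v₂² − v₁²) = 463000 − ½·866·(27.1² − 2.51²) = 463000 − 315000 = 148000 Pa.

P₂ = 148 kPa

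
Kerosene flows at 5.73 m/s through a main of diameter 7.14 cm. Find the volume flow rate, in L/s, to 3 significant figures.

Q = 22.9 L/s

Q = A·v = 0.00400 m² × 5.73 m/s = 0.0229 m³/s.
Converting: 0.0229 m³/s × 1000 = 22.9 L/s.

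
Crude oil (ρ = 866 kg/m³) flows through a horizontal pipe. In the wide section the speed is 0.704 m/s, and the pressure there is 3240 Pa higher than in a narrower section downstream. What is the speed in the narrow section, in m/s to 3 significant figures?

2.82 m/s

Along the level pipe P + ½ρv² is conserved, hence v₂² = v₁² + 2(P₁ − P₂)/ρ.
v₂ = √(0.704² + 2·3240/866) = √(0.496 + 7.48) = 2.82 m/s.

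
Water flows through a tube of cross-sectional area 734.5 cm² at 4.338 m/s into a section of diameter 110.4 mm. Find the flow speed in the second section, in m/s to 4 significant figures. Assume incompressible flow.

By continuity, v₂ = v₁·A₁/A₂ = 4.338·(734.5/95.73) = 33.29 m/s.

33.29 m/s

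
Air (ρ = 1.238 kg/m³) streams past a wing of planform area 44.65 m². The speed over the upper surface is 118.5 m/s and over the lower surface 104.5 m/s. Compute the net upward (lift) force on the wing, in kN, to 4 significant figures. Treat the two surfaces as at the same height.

86.29 kN

The faster flow above has the lower pressure; Bernoulli (same height) gives ΔP = ½ρ(v_up² − v_low²).
ΔP = ½·1.238·(118.5² − 104.5²) = 1933 Pa.
Lift = ΔP · A = 1933 × 44.65 = 86290 N.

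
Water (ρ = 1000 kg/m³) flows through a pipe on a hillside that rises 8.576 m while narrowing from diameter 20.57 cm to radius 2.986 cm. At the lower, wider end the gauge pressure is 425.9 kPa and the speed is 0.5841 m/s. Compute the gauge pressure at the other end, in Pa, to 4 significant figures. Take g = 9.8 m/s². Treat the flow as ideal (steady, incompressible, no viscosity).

P₂ ≈ 318000 Pa

Continuity gives A₁v₁ = A₂v₂, so v₂ = (332.3 cm²)/(28.01 cm²) × 0.5841 m/s = 6.930 m/s.
Bernoulli: P₁ + ½ρv₁² + ρg h₁ = P₂ + ½ρv₂² + ρg h₂, so P₂ = P₁ + ½ρ(v₁² − v₂²) − ρg(h₂ − h₁).
P₂ = 425900 + ½·1000·(0.5841² − 6.930²) − 1000·9.8·(+8.576) = 425900 + (-23840) − (84040) = 318000 Pa.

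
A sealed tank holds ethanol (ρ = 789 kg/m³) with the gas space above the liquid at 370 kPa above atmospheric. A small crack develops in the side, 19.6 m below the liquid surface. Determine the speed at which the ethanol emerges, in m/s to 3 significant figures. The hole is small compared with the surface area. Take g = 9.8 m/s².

Take point 1 at the surface (v₁ ≈ 0) and point 2 at the hole (at atmospheric pressure). Bernoulli: P₁ + ρg h = P_atm + ½ρv₂².
With P₁ − P_atm = 370000 Pa, v₂ = √(2gh + 2ΔP/ρ) = √(2·9.8·19.6 + 2·370000/789) = 36.4 m/s.

v ≈ 36.4 m/s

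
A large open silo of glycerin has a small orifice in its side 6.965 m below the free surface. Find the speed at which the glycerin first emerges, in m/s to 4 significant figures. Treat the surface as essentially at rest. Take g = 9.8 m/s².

v = 11.68 m/s

With the surface at rest and both surface and jet at atmospheric pressure, Bernoulli gives ρg h = ½ρv², so v = √(2gh) = √(2·9.8·6.965) = 11.68 m/s.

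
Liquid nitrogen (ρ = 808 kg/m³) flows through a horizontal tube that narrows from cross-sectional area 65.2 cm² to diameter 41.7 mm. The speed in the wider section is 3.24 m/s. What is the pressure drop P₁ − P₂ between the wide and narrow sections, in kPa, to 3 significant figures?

ΔP ≈ 92.4 kPa

By continuity, v₂ = v₁·A₁/A₂ = 3.24·(65.2/13.7) = 15.5 m/s.
With no height change, Bernoulli's equation is P₁ + ½ρv₁² = P₂ + ½ρv₂².
P₁ − P₂ = ½·808·(15.5² − 3.24²) = ½·808·229 = 92400 Pa.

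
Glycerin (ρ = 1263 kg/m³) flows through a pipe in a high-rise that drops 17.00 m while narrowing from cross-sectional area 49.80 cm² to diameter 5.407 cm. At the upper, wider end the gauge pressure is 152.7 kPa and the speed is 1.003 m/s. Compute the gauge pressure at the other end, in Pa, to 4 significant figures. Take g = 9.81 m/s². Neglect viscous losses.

The volume flow rate is constant, so v₂ = (A₁/A₂)v₁ = (49.80/22.96)·1.003 = 2.175 m/s.
Energy conservation along the streamline gives P₂ = P₁ − ½ρ(v₂² − v₁²) − ρg(h₂ − h₁).
P₂ = 152700 + ½·1263·(1.003² − 2.175²) − 1263·9.81·(−17.00) = 152700 + (-2353) − (-210600) = 361000 Pa.

P₂ ≈ 361000 Pa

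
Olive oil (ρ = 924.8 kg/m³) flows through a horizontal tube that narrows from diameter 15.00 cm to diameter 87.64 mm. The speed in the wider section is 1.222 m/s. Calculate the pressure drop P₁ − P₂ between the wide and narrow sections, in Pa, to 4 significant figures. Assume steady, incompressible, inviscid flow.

ΔP = 5235 Pa

Continuity gives A₁v₁ = A₂v₂, so v₂ = (176.7 cm²)/(60.32 cm²) × 1.222 m/s = 3.580 m/s.
With no height change, Bernoulli's equation is P₁ + ½ρv₁² = P₂ + ½ρv₂².
P₁ − P₂ = ½·924.8·(3.580² − 1.222²) = ½·924.8·11.32 = 5235 Pa.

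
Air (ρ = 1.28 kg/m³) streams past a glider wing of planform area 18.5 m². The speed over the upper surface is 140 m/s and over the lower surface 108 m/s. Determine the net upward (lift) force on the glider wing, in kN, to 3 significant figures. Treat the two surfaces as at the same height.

The faster flow above has the lower pressure; Bernoulli (same height) gives ΔP = ½ρ(v_up² − v_low²).
ΔP = ½·1.28·(140² − 108²) = 5080 Pa.
Lift = ΔP · A = 5080 × 18.5 = 94000 N.

F ≈ 94.0 kN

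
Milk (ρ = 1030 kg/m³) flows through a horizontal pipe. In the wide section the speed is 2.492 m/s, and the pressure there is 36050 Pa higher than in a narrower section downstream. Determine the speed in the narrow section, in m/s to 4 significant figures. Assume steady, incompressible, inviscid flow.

Along the level pipe P + ½ρv² is conserved, hence v₂² = v₁² + 2(P₁ − P₂)/ρ.
v₂ = √(2.492² + 2·36050/1030) = √(6.210 + 70.00) = 8.730 m/s.

v₂ ≈ 8.730 m/s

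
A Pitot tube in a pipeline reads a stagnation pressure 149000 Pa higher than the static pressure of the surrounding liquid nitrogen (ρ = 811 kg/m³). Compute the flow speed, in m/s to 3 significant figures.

v = 19.2 m/s

At the stagnation point the flow is brought to rest, so Bernoulli gives P_stag − P_static = ½ρv².
v = √(2ΔP/ρ) = √(2·149000/811) = 19.2 m/s.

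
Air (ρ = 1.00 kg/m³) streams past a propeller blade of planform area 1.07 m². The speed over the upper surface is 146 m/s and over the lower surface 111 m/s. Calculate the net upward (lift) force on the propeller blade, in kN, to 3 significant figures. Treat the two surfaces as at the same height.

From P + ½ρv² = const at equal height, P_low − P_up = ½ρ(v_up² − v_low²).
ΔP = ½·1.00·(146² − 111²) = 4500 Pa.
Lift = ΔP · A = 4500 × 1.07 = 4810 N.

F = 4.81 kN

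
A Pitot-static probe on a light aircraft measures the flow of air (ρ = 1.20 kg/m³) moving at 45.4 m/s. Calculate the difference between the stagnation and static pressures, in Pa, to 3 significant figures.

ΔP ≈ 1240 Pa

Bernoulli between the free stream and the stagnation point: ½ρv² = P_stag − P_static.
ΔP = ½·1.20·45.4² = 1240 Pa.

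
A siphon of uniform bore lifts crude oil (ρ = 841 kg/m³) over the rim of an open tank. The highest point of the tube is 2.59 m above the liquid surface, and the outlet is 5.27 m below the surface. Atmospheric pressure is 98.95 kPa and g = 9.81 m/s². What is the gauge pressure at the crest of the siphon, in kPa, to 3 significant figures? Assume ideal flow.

P_gauge ≈ -64.8 kPa

Bernoulli surface→outlet gives ½v² = g·h_out, so v = √(2·9.81·5.27) = 10.2 m/s.
The bore is uniform, so the speed at the crest is the same v. Bernoulli surface→crest: P_atm = P_top + ½ρv² + ρg·h_top.
P_top = 98950 − ½·841·10.2² − 841·9.81·2.59 = 34100 Pa. So P_gauge = P_top − P_atm = -64800 Pa.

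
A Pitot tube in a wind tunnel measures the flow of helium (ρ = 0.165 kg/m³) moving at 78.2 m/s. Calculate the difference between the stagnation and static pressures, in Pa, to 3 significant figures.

505 Pa

The dynamic pressure equals the rise in static pressure at the stagnation point: ΔP = ½ρv².
ΔP = ½·0.165·78.2² = 505 Pa.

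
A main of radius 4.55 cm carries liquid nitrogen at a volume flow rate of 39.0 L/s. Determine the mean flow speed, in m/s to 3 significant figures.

v ≈ 6.00 m/s

Q = 39.0 L/s = 0.0390 m³/s.
v = Q/A = 0.0390 / 0.00650 = 6.00 m/s.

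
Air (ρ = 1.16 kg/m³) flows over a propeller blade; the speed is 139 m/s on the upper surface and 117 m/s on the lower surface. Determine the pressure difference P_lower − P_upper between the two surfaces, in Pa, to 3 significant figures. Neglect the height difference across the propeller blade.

ΔP = 3270 Pa

Bernoulli (same height): P_lower − P_upper = ½ρ(v_upper² − v_lower²).
ΔP = ½·1.16·(139² − 117²) = 3270 Pa.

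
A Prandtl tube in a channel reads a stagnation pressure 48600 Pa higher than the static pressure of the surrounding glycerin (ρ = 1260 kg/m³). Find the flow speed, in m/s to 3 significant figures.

8.78 m/s

Bernoulli between the free stream and the stagnation point: ½ρv² = P_stag − P_static.
v = √(2ΔP/ρ) = √(2·48600/1260) = 8.78 m/s.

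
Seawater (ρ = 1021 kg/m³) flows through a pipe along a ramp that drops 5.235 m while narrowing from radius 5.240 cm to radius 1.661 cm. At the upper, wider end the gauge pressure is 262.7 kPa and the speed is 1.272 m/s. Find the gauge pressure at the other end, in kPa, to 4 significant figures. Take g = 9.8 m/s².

P₂ = 234.1 kPa

Continuity gives A₁v₁ = A₂v₂, so v₂ = (86.26 cm²)/(8.667 cm²) × 1.272 m/s = 12.66 m/s.
Applying Bernoulli between the two ends and solving for P₂: P₂ = P₁ + ½ρ(v₁² − v₂²) − ρgΔh.
P₂ = 262700 + ½·1021·(1.272² − 12.66²) − 1021·9.8·(−5.235) = 262700 + (-80990) − (-52380) = 234100 Pa.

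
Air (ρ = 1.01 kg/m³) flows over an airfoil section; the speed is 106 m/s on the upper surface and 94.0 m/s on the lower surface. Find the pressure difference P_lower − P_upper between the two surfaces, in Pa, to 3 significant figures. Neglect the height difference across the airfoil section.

The pressure is lower where the speed is higher: ΔP = ½ρ(v_up² − v_low²).
ΔP = ½·1.01·(106² − 94.0²) = 1210 Pa.

ΔP = 1210 Pa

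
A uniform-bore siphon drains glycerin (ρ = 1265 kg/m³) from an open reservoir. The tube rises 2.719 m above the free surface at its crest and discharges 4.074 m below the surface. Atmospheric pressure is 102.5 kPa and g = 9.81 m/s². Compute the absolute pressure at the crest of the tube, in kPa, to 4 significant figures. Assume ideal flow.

The outlet speed comes from Torricelli: v = √(2g·4.074) = 8.940 m/s.
Continuity keeps v the same throughout the tube; from surface to crest, P_atm + 0 = P_top + ½ρv² + ρg·h_top.
P_top = 102500 − ½·1265·8.940² − 1265·9.81·2.719 = 18200 Pa.

P_top ≈ 18.20 kPa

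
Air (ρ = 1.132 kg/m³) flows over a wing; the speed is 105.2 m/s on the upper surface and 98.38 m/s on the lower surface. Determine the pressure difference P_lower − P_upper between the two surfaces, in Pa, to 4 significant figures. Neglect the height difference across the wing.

The pressure is lower where the speed is higher: ΔP = ½ρ(v_up² − v_low²).
ΔP = ½·1.132·(105.2² − 98.38²) = 785.8 Pa.

ΔP = 785.8 Pa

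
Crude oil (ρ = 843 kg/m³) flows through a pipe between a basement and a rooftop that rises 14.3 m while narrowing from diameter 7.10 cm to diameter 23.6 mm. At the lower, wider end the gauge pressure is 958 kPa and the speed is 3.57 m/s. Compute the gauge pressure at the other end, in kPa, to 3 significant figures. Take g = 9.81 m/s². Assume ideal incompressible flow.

405 kPa

Mass conservation (A₁v₁ = A₂v₂) gives v₂ = 3.57 × 39.6/4.37 = 32.3 m/s.
Applying Bernoulli between the two ends and solving for P₂: P₂ = P₁ + ½ρ(v₁² − v₂²) − ρgΔh.
P₂ = 958000 + ½·843·(3.57² − 32.3²) − 843·9.81·(+14.3) = 958000 + (-435000) − (118000) = 405000 Pa.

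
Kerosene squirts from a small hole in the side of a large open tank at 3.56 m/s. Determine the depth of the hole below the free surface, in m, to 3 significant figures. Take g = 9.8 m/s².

For a small hole in a large open tank, ½v² = gh, giving h = v²/(2g).
h = 3.56²/(2·9.8) = 12.7/19.60 = 0.647 m.

h ≈ 0.647 m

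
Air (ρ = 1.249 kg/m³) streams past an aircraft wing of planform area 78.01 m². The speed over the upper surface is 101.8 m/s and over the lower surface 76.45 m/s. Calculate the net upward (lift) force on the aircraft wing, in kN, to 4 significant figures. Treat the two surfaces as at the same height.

F ≈ 220.1 kN

The faster flow above has the lower pressure; Bernoulli (same height) gives ΔP = ½ρ(v_up² − v_low²).
ΔP = ½·1.249·(101.8² − 76.45²) = 2822 Pa.
Lift = ΔP · A = 2822 × 78.01 = 220100 N.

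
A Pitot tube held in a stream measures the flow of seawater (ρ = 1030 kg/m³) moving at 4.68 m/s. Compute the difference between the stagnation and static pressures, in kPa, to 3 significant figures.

ΔP ≈ 11.3 kPa

At the stagnation point the flow is brought to rest, so Bernoulli gives P_stag − P_static = ½ρv².
ΔP = ½·1030·4.68² = 11300 Pa.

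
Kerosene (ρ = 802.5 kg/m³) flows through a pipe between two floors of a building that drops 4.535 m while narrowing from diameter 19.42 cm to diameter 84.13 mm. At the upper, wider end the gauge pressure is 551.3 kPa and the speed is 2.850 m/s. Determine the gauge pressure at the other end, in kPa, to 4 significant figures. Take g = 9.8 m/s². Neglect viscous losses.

P₂ ≈ 497.7 kPa

By continuity, v₂ = v₁·A₁/A₂ = 2.850·(296.2/55.59) = 15.19 m/s.
Energy conservation along the streamline gives P₂ = P₁ − ½ρ(v₂² − v₁²) − ρg(h₂ − h₁).
P₂ = 551300 + ½·802.5·(2.850² − 15.19²) − 802.5·9.8·(−4.535) = 551300 + (-89270) − (-35670) = 497700 Pa.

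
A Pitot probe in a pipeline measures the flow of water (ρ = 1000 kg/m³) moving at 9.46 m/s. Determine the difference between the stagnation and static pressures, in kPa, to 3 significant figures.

At the stagnation point the flow is brought to rest, so Bernoulli gives P_stag − P_static = ½ρv².
ΔP = ½·1000·9.46² = 44700 Pa.

ΔP ≈ 44.7 kPa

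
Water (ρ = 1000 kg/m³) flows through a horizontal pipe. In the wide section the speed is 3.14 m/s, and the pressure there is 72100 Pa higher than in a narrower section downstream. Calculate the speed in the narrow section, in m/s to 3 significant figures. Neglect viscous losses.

v₂ ≈ 12.4 m/s

With h₁ = h₂, rearranging Bernoulli gives v₂ = √(v₁² + 2ΔP/ρ).
v₂ = √(3.14² + 2·72100/1000) = √(9.86 + 144) = 12.4 m/s.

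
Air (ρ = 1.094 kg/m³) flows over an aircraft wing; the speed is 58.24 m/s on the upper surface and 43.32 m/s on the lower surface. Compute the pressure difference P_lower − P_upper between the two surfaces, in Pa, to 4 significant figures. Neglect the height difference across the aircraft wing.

ΔP ≈ 828.9 Pa

Bernoulli (same height): P_lower − P_upper = ½ρ(v_upper² − v_lower²).
ΔP = ½·1.094·(58.24² − 43.32²) = 828.9 Pa.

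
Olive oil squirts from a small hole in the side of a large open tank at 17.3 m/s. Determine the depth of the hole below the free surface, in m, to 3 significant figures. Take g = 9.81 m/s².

15.3 m

Inverting v = √(2gh) gives h = v² / 2g.
h = 17.3²/(2·9.81) = 299/19.62 = 15.3 m.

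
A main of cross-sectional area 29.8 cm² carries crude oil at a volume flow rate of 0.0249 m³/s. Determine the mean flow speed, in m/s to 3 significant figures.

v ≈ 8.36 m/s

Q = 0.0249 m³/s = 0.0249 m³/s.
v = Q/A = 0.0249 / 0.00298 = 8.36 m/s.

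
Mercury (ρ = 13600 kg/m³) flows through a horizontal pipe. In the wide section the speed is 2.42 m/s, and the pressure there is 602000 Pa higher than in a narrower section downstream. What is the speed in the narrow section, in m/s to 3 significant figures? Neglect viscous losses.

v₂ ≈ 9.72 m/s

With h₁ = h₂, rearranging Bernoulli gives v₂ = √(v₁² + 2ΔP/ρ).
v₂ = √(2.42² + 2·602000/13600) = √(5.86 + 88.5) = 9.72 m/s.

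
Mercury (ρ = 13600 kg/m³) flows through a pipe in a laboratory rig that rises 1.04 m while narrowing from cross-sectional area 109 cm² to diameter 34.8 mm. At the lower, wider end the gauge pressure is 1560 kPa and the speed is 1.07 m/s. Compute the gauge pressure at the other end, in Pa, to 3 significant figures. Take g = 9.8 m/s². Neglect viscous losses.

The volume flow rate is constant, so v₂ = (A₁/A₂)v₁ = (109/9.51)·1.07 = 12.3 m/s.
Energy conservation along the streamline gives P₂ = P₁ − ½ρ(v₂² − v₁²) − ρg(h₂ − h₁).
P₂ = 1560000 + ½·13600·(1.07² − 12.3²) − 13600·9.8·(+1.04) = 1560000 + (-1010000) − (139000) = 407000 Pa.

P₂ ≈ 407000 Pa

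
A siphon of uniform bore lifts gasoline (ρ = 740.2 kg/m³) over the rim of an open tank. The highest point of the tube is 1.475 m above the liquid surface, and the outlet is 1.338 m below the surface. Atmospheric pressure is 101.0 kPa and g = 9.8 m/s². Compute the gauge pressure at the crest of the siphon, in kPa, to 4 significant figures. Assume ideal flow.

P_gauge ≈ -20.41 kPa

Bernoulli surface→outlet gives ½v² = g·h_out, so v = √(2·9.8·1.338) = 5.121 m/s.
Continuity keeps v the same throughout the tube; from surface to crest, P_atm + 0 = P_top + ½ρv² + ρg·h_top.
P_top = 101000 − ½·740.2·5.121² − 740.2·9.8·1.475 = 80590 Pa. So P_gauge = P_top − P_atm = -20410 Pa.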